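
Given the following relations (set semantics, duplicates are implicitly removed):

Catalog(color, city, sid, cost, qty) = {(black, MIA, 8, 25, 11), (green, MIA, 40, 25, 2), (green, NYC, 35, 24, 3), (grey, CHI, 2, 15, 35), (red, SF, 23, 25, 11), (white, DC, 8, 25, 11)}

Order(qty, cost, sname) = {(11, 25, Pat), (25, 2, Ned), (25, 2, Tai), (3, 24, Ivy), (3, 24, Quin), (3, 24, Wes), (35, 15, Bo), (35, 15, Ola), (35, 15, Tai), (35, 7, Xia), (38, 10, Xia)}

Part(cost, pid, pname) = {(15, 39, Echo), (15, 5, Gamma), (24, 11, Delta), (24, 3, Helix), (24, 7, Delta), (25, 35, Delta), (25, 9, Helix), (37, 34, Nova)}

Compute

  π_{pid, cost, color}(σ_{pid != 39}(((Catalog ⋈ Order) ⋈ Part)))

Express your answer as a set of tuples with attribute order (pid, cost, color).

{(11, 24, green), (3, 24, green), (35, 25, black), (35, 25, red), (35, 25, white), (5, 15, grey), (7, 24, green), (9, 25, black), (9, 25, red), (9, 25, white)}

Catalog ⋈ Order (natural join on cost, qty): {(black, MIA, 8, 25, 11, Pat), (green, NYC, 35, 24, 3, Ivy), (green, NYC, 35, 24, 3, Quin), (green, NYC, 35, 24, 3, Wes), (grey, CHI, 2, 15, 35, Bo), (grey, CHI, 2, 15, 35, Ola), (grey, CHI, 2, 15, 35, Tai), (red, SF, 23, 25, 11, Pat), (white, DC, 8, 25, 11, Pat)}
(Catalog ⋈ Order) ⋈ Part (natural join on cost): {(black, MIA, 8, 25, 11, Pat, 35, Delta), (black, MIA, 8, 25, 11, Pat, 9, Helix), (green, NYC, 35, 24, 3, Ivy, 11, Delta), (green, NYC, 35, 24, 3, Ivy, 3, Helix), (green, NYC, 35, 24, 3, Ivy, 7, Delta), (green, NYC, 35, 24, 3, Quin, 11, Delta), (green, NYC, 35, 24, 3, Quin, 3, Helix), (green, NYC, 35, 24, 3, Quin, 7, Delta), (green, NYC, 35, 24, 3, Wes, 11, Delta), (green, NYC, 35, 24, 3, Wes, 3, Helix), (green, NYC, 35, 24, 3, Wes, 7, Delta), (grey, CHI, 2, 15, 35, Bo, 39, Echo), (grey, CHI, 2, 15, 35, Bo, 5, Gamma), (grey, CHI, 2, 15, 35, Ola, 39, Echo), (grey, CHI, 2, 15, 35, Ola, 5, Gamma), (grey, CHI, 2, 15, 35, Tai, 39, Echo), (grey, CHI, 2, 15, 35, Tai, 5, Gamma), (red, SF, 23, 25, 11, Pat, 35, Delta), (red, SF, 23, 25, 11, Pat, 9, Helix), (white, DC, 8, 25, 11, Pat, 35, Delta), (white, DC, 8, 25, 11, Pat, 9, Helix)}
Apply σ_{pid != 39}; surviving tuples: {(black, MIA, 8, 25, 11, Pat, 35, Delta), (black, MIA, 8, 25, 11, Pat, 9, Helix), (green, NYC, 35, 24, 3, Ivy, 11, Delta), (green, NYC, 35, 24, 3, Ivy, 3, Helix), (green, NYC, 35, 24, 3, Ivy, 7, Delta), (green, NYC, 35, 24, 3, Quin, 11, Delta), (green, NYC, 35, 24, 3, Quin, 3, Helix), (green, NYC, 35, 24, 3, Quin, 7, Delta), (green, NYC, 35, 24, 3, Wes, 11, Delta), (green, NYC, 35, 24, 3, Wes, 3, Helix), (green, NYC, 35, 24, 3, Wes, 7, Delta), (grey, CHI, 2, 15, 35, Bo, 5, Gamma), (grey, CHI, 2, 15, 35, Ola, 5, Gamma), (grey, CHI, 2, 15, 35, Tai, 5, Gamma), (red, SF, 23, 25, 11, Pat, 35, Delta), (red, SF, 23, 25, 11, Pat, 9, Helix), (white, DC, 8, 25, 11, Pat, 35, Delta), (white, DC, 8, 25, 11, Pat, 9, Helix)}
π_{pid, cost, color} gives {(11, 24, green), (3, 24, green), (35, 25, black), (35, 25, red), (35, 25, white), (5, 15, grey), (7, 24, green), (9, 25, black), (9, 25, red), (9, 25, white)} (8 duplicate(s) eliminated).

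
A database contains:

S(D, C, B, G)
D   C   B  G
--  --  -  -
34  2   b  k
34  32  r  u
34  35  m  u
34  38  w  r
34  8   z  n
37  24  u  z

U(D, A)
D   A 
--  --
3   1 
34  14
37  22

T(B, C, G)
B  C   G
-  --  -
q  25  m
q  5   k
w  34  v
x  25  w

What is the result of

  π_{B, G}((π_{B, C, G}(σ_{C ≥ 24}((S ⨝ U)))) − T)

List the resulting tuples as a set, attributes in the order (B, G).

{(m, u), (r, u), (u, z), (w, r)}

Joining S and U on D yields {(34, 2, b, k, 14), (34, 32, r, u, 14), (34, 35, m, u, 14), (34, 38, w, r, 14), (34, 8, z, n, 14), (37, 24, u, z, 22)}.
Apply σ_{C ≥ 24}; surviving tuples: {(34, 32, r, u, 14), (34, 35, m, u, 14), (34, 38, w, r, 14), (37, 24, u, z, 22)}
π_{B, C, G} gives {(m, 35, u), (r, 32, u), (u, 24, z), (w, 38, r)}.
Taking the difference: {(m, 35, u), (r, 32, u), (u, 24, z), (w, 38, r)}
π_{B, G} gives {(m, u), (r, u), (u, z), (w, r)}.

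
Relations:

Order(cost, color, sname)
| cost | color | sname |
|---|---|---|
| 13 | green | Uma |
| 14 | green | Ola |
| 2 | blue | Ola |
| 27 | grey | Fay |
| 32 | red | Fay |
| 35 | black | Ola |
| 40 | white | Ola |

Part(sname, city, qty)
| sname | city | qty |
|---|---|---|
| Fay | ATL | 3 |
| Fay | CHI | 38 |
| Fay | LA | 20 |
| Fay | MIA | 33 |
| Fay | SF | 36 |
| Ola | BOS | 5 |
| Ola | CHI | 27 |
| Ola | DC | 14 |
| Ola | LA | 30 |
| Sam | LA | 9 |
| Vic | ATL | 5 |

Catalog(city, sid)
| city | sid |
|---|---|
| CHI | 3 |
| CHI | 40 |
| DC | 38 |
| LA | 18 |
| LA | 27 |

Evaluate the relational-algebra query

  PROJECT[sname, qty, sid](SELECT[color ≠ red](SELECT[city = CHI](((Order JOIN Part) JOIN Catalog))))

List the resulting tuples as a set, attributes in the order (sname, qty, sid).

Joining Order and Part on sname yields {(14, green, Ola, BOS, 5), (14, green, Ola, CHI, 27), (14, green, Ola, DC, 14), (14, green, Ola, LA, 30), (2, blue, Ola, BOS, 5), (2, blue, Ola, CHI, 27), (2, blue, Ola, DC, 14), (2, blue, Ola, LA, 30), (27, grey, Fay, ATL, 3), (27, grey, Fay, CHI, 38), (27, grey, Fay, LA, 20), (27, grey, Fay, MIA, 33), (27, grey, Fay, SF, 36), (32, red, Fay, ATL, 3), (32, red, Fay, CHI, 38), (32, red, Fay, LA, 20), (32, red, Fay, MIA, 33), (32, red, Fay, SF, 36), (35, black, Ola, BOS, 5), (35, black, Ola, CHI, 27), (35, black, Ola, DC, 14), (35, black, Ola, LA, 30), (40, white, Ola, BOS, 5), (40, white, Ola, CHI, 27), (40, white, Ola, DC, 14), (40, white, Ola, LA, 30)}.
Joining (Order JOIN Part) and Catalog on city yields {(14, green, Ola, CHI, 27, 3), (14, green, Ola, CHI, 27, 40), (14, green, Ola, DC, 14, 38), (14, green, Ola, LA, 30, 18), (14, green, Ola, LA, 30, 27), (2, blue, Ola, CHI, 27, 3), (2, blue, Ola, CHI, 27, 40), (2, blue, Ola, DC, 14, 38), (2, blue, Ola, LA, 30, 18), (2, blue, Ola, LA, 30, 27), (27, grey, Fay, CHI, 38, 3), (27, grey, Fay, CHI, 38, 40), (27, grey, Fay, LA, 20, 18), (27, grey, Fay, LA, 20, 27), (32, red, Fay, CHI, 38, 3), (32, red, Fay, CHI, 38, 40), (32, red, Fay, LA, 20, 18), (32, red, Fay, LA, 20, 27), (35, black, Ola, CHI, 27, 3), (35, black, Ola, CHI, 27, 40), (35, black, Ola, DC, 14, 38), (35, black, Ola, LA, 30, 18), (35, black, Ola, LA, 30, 27), (40, white, Ola, CHI, 27, 3), (40, white, Ola, CHI, 27, 40), (40, white, Ola, DC, 14, 38), (40, white, Ola, LA, 30, 18), (40, white, Ola, LA, 30, 27)}.
Filtering on city = CHI leaves {(14, green, Ola, CHI, 27, 3), (14, green, Ola, CHI, 27, 40), (2, blue, Ola, CHI, 27, 3), (2, blue, Ola, CHI, 27, 40), (27, grey, Fay, CHI, 38, 3), (27, grey, Fay, CHI, 38, 40), (32, red, Fay, CHI, 38, 3), (32, red, Fay, CHI, 38, 40), (35, black, Ola, CHI, 27, 3), (35, black, Ola, CHI, 27, 40), (40, white, Ola, CHI, 27, 3), (40, white, Ola, CHI, 27, 40)}.
Filtering on color ≠ red leaves {(14, green, Ola, CHI, 27, 3), (14, green, Ola, CHI, 27, 40), (2, blue, Ola, CHI, 27, 3), (2, blue, Ola, CHI, 27, 40), (27, grey, Fay, CHI, 38, 3), (27, grey, Fay, CHI, 38, 40), (35, black, Ola, CHI, 27, 3), (35, black, Ola, CHI, 27, 40), (40, white, Ola, CHI, 27, 3), (40, white, Ola, CHI, 27, 40)}.
π[sname, qty, sid]: project onto (sname, qty, sid) (6 duplicate(s) eliminated) → {(Fay, 38, 3), (Fay, 38, 40), (Ola, 27, 3), (Ola, 27, 40)}

{(Fay, 38, 3), (Fay, 38, 40), (Ola, 27, 3), (Ola, 27, 40)}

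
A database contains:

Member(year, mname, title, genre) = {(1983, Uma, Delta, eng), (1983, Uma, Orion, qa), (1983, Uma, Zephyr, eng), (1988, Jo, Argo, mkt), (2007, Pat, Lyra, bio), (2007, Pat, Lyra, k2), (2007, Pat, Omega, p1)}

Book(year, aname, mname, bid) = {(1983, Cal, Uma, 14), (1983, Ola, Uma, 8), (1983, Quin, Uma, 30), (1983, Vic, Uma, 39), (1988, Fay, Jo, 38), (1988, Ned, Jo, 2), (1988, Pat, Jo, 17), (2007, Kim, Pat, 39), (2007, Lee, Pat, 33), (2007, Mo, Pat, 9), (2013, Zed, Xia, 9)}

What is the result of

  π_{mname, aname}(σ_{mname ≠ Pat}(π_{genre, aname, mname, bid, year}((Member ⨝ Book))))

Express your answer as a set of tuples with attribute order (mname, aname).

Member ⋈ Book (natural join on year, mname): {(1983, Uma, Delta, eng, Cal, 14), (1983, Uma, Delta, eng, Ola, 8), (1983, Uma, Delta, eng, Quin, 30), (1983, Uma, Delta, eng, Vic, 39), (1983, Uma, Orion, qa, Cal, 14), (1983, Uma, Orion, qa, Ola, 8), (1983, Uma, Orion, qa, Quin, 30), (1983, Uma, Orion, qa, Vic, 39), (1983, Uma, Zephyr, eng, Cal, 14), (1983, Uma, Zephyr, eng, Ola, 8), (1983, Uma, Zephyr, eng, Quin, 30), (1983, Uma, Zephyr, eng, Vic, 39), (1988, Jo, Argo, mkt, Fay, 38), (1988, Jo, Argo, mkt, Ned, 2), (1988, Jo, Argo, mkt, Pat, 17), (2007, Pat, Lyra, bio, Kim, 39), (2007, Pat, Lyra, bio, Lee, 33), (2007, Pat, Lyra, bio, Mo, 9), (2007, Pat, Lyra, k2, Kim, 39), (2007, Pat, Lyra, k2, Lee, 33), (2007, Pat, Lyra, k2, Mo, 9), (2007, Pat, Omega, p1, Kim, 39), (2007, Pat, Omega, p1, Lee, 33), (2007, Pat, Omega, p1, Mo, 9)}
Keep only column(s) genre, aname, mname, bid, year (4 duplicate(s) eliminated): {(bio, Kim, Pat, 39, 2007), (bio, Lee, Pat, 33, 2007), (bio, Mo, Pat, 9, 2007), (eng, Cal, Uma, 14, 1983), (eng, Ola, Uma, 8, 1983), (eng, Quin, Uma, 30, 1983), (eng, Vic, Uma, 39, 1983), (k2, Kim, Pat, 39, 2007), (k2, Lee, Pat, 33, 2007), (k2, Mo, Pat, 9, 2007), (mkt, Fay, Jo, 38, 1988), (mkt, Ned, Jo, 2, 1988), (mkt, Pat, Jo, 17, 1988), (p1, Kim, Pat, 39, 2007), (p1, Lee, Pat, 33, 2007), (p1, Mo, Pat, 9, 2007), (qa, Cal, Uma, 14, 1983), (qa, Ola, Uma, 8, 1983), (qa, Quin, Uma, 30, 1983), (qa, Vic, Uma, 39, 1983)}
Apply σ_{mname ≠ Pat}; surviving tuples: {(eng, Cal, Uma, 14, 1983), (eng, Ola, Uma, 8, 1983), (eng, Quin, Uma, 30, 1983), (eng, Vic, Uma, 39, 1983), (mkt, Fay, Jo, 38, 1988), (mkt, Ned, Jo, 2, 1988), (mkt, Pat, Jo, 17, 1988), (qa, Cal, Uma, 14, 1983), (qa, Ola, Uma, 8, 1983), (qa, Quin, Uma, 30, 1983), (qa, Vic, Uma, 39, 1983)}
Keep only column(s) mname, aname (4 duplicate(s) eliminated): {(Jo, Fay), (Jo, Ned), (Jo, Pat), (Uma, Cal), (Uma, Ola), (Uma, Quin), (Uma, Vic)}

{(Jo, Fay), (Jo, Ned), (Jo, Pat), (Uma, Cal), (Uma, Ola), (Uma, Quin), (Uma, Vic)}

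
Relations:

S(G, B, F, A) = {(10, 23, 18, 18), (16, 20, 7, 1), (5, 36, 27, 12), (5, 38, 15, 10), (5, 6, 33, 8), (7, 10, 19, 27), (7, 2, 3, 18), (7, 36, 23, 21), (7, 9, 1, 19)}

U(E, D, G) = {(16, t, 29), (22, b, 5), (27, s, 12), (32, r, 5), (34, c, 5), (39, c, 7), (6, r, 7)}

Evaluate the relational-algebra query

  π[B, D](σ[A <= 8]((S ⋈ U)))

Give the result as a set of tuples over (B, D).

Natural join on G: {(5, 36, 27, 12, 22, b), (5, 36, 27, 12, 32, r), (5, 36, 27, 12, 34, c), (5, 38, 15, 10, 22, b), (5, 38, 15, 10, 32, r), (5, 38, 15, 10, 34, c), (5, 6, 33, 8, 22, b), (5, 6, 33, 8, 32, r), (5, 6, 33, 8, 34, c), (7, 10, 19, 27, 39, c), (7, 10, 19, 27, 6, r), (7, 2, 3, 18, 39, c), (7, 2, 3, 18, 6, r), (7, 36, 23, 21, 39, c), (7, 36, 23, 21, 6, r), (7, 9, 1, 19, 39, c), (7, 9, 1, 19, 6, r)}
Filtering on A <= 8 leaves {(5, 6, 33, 8, 22, b), (5, 6, 33, 8, 32, r), (5, 6, 33, 8, 34, c)}.
Projecting to B, D: {(6, b), (6, c), (6, r)}

{(6, b), (6, c), (6, r)}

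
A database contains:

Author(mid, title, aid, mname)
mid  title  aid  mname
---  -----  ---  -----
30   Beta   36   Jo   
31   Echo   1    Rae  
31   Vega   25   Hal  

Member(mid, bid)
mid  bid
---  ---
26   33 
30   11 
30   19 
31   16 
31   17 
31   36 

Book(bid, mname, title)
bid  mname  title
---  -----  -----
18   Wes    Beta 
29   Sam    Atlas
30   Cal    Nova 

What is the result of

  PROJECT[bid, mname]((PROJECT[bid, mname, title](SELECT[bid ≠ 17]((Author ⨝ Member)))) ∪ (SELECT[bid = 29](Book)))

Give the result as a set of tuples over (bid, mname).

{(11, Jo), (16, Hal), (16, Rae), (19, Jo), (29, Sam), (36, Hal), (36, Rae)}

Joining Author and Member on mid yields {(30, Beta, 36, Jo, 11), (30, Beta, 36, Jo, 19), (31, Echo, 1, Rae, 16), (31, Echo, 1, Rae, 17), (31, Echo, 1, Rae, 36), (31, Vega, 25, Hal, 16), (31, Vega, 25, Hal, 17), (31, Vega, 25, Hal, 36)}.
Apply σ_{bid ≠ 17}; surviving tuples: {(30, Beta, 36, Jo, 11), (30, Beta, 36, Jo, 19), (31, Echo, 1, Rae, 16), (31, Echo, 1, Rae, 36), (31, Vega, 25, Hal, 16), (31, Vega, 25, Hal, 36)}
π[bid, mname, title]: project onto (bid, mname, title) → {(11, Jo, Beta), (16, Hal, Vega), (16, Rae, Echo), (19, Jo, Beta), (36, Hal, Vega), (36, Rae, Echo)}
Apply σ_{bid = 29}; surviving tuples: {(29, Sam, Atlas)}
Union: {(11, Jo, Beta), (16, Hal, Vega), (16, Rae, Echo), (19, Jo, Beta), (36, Hal, Vega), (36, Rae, Echo)} with {(29, Sam, Atlas)} → {(11, Jo, Beta), (16, Hal, Vega), (16, Rae, Echo), (19, Jo, Beta), (29, Sam, Atlas), (36, Hal, Vega), (36, Rae, Echo)}
π[bid, mname]: project onto (bid, mname) → {(11, Jo), (16, Hal), (16, Rae), (19, Jo), (29, Sam), (36, Hal), (36, Rae)}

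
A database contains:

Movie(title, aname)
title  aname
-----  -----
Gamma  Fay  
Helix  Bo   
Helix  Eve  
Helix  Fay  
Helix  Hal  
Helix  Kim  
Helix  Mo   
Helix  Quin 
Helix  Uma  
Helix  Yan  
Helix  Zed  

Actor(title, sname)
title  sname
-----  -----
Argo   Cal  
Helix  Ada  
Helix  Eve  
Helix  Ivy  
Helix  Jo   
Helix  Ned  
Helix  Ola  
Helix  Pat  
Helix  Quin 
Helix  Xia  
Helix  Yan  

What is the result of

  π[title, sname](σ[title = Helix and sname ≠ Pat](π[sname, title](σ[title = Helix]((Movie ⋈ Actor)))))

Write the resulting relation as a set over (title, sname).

Joining Movie and Actor on title yields {(Helix, Bo, Ada), (Helix, Bo, Eve), (Helix, Bo, Ivy), (Helix, Bo, Jo), (Helix, Bo, Ned), (Helix, Bo, Ola), (Helix, Bo, Pat), (Helix, Bo, Quin), (Helix, Bo, Xia), (Helix, Bo, Yan), (Helix, Eve, Ada), (Helix, Eve, Eve), (Helix, Eve, Ivy), (Helix, Eve, Jo), (Helix, Eve, Ned), (Helix, Eve, Ola), (Helix, Eve, Pat), (Helix, Eve, Quin), (Helix, Eve, Xia), (Helix, Eve, Yan), (Helix, Fay, Ada), (Helix, Fay, Eve), (Helix, Fay, Ivy), (Helix, Fay, Jo), (Helix, Fay, Ned), (Helix, Fay, Ola), (Helix, Fay, Pat), (Helix, Fay, Quin), (Helix, Fay, Xia), (Helix, Fay, Yan), (Helix, Hal, Ada), (Helix, Hal, Eve), (Helix, Hal, Ivy), (Helix, Hal, Jo), (Helix, Hal, Ned), (Helix, Hal, Ola), (Helix, Hal, Pat), (Helix, Hal, Quin), (Helix, Hal, Xia), (Helix, Hal, Yan), (Helix, Kim, Ada), (Helix, Kim, Eve), (Helix, Kim, Ivy), (Helix, Kim, Jo), (Helix, Kim, Ned), (Helix, Kim, Ola), (Helix, Kim, Pat), (Helix, Kim, Quin), (Helix, Kim, Xia), (Helix, Kim, Yan), (Helix, Mo, Ada), (Helix, Mo, Eve), (Helix, Mo, Ivy), (Helix, Mo, Jo), (Helix, Mo, Ned), (Helix, Mo, Ola), (Helix, Mo, Pat), (Helix, Mo, Quin), (Helix, Mo, Xia), (Helix, Mo, Yan), (Helix, Quin, Ada), (Helix, Quin, Eve), (Helix, Quin, Ivy), (Helix, Quin, Jo), (Helix, Quin, Ned), (Helix, Quin, Ola), (Helix, Quin, Pat), (Helix, Quin, Quin), (Helix, Quin, Xia), (Helix, Quin, Yan), (Helix, Uma, Ada), (Helix, Uma, Eve), (Helix, Uma, Ivy), (Helix, Uma, Jo), (Helix, Uma, Ned), (Helix, Uma, Ola), (Helix, Uma, Pat), (Helix, Uma, Quin), (Helix, Uma, Xia), (Helix, Uma, Yan), (Helix, Yan, Ada), (Helix, Yan, Eve), (Helix, Yan, Ivy), (Helix, Yan, Jo), (Helix, Yan, Ned), (Helix, Yan, Ola), (Helix, Yan, Pat), (Helix, Yan, Quin), (Helix, Yan, Xia), (Helix, Yan, Yan), (Helix, Zed, Ada), (Helix, Zed, Eve), (Helix, Zed, Ivy), (Helix, Zed, Jo), (Helix, Zed, Ned), (Helix, Zed, Ola), (Helix, Zed, Pat), (Helix, Zed, Quin), (Helix, Zed, Xia), (Helix, Zed, Yan)}.
Selection title = Helix: {(Helix, Bo, Ada), (Helix, Bo, Eve), (Helix, Bo, Ivy), (Helix, Bo, Jo), (Helix, Bo, Ned), (Helix, Bo, Ola), (Helix, Bo, Pat), (Helix, Bo, Quin), (Helix, Bo, Xia), (Helix, Bo, Yan), (Helix, Eve, Ada), (Helix, Eve, Eve), (Helix, Eve, Ivy), (Helix, Eve, Jo), (Helix, Eve, Ned), (Helix, Eve, Ola), (Helix, Eve, Pat), (Helix, Eve, Quin), (Helix, Eve, Xia), (Helix, Eve, Yan), (Helix, Fay, Ada), (Helix, Fay, Eve), (Helix, Fay, Ivy), (Helix, Fay, Jo), (Helix, Fay, Ned), (Helix, Fay, Ola), (Helix, Fay, Pat), (Helix, Fay, Quin), (Helix, Fay, Xia), (Helix, Fay, Yan), (Helix, Hal, Ada), (Helix, Hal, Eve), (Helix, Hal, Ivy), (Helix, Hal, Jo), (Helix, Hal, Ned), (Helix, Hal, Ola), (Helix, Hal, Pat), (Helix, Hal, Quin), (Helix, Hal, Xia), (Helix, Hal, Yan), (Helix, Kim, Ada), (Helix, Kim, Eve), (Helix, Kim, Ivy), (Helix, Kim, Jo), (Helix, Kim, Ned), (Helix, Kim, Ola), (Helix, Kim, Pat), (Helix, Kim, Quin), (Helix, Kim, Xia), (Helix, Kim, Yan), (Helix, Mo, Ada), (Helix, Mo, Eve), (Helix, Mo, Ivy), (Helix, Mo, Jo), (Helix, Mo, Ned), (Helix, Mo, Ola), (Helix, Mo, Pat), (Helix, Mo, Quin), (Helix, Mo, Xia), (Helix, Mo, Yan), (Helix, Quin, Ada), (Helix, Quin, Eve), (Helix, Quin, Ivy), (Helix, Quin, Jo), (Helix, Quin, Ned), (Helix, Quin, Ola), (Helix, Quin, Pat), (Helix, Quin, Quin), (Helix, Quin, Xia), (Helix, Quin, Yan), (Helix, Uma, Ada), (Helix, Uma, Eve), (Helix, Uma, Ivy), (Helix, Uma, Jo), (Helix, Uma, Ned), (Helix, Uma, Ola), (Helix, Uma, Pat), (Helix, Uma, Quin), (Helix, Uma, Xia), (Helix, Uma, Yan), (Helix, Yan, Ada), (Helix, Yan, Eve), (Helix, Yan, Ivy), (Helix, Yan, Jo), (Helix, Yan, Ned), (Helix, Yan, Ola), (Helix, Yan, Pat), (Helix, Yan, Quin), (Helix, Yan, Xia), (Helix, Yan, Yan), (Helix, Zed, Ada), (Helix, Zed, Eve), (Helix, Zed, Ivy), (Helix, Zed, Jo), (Helix, Zed, Ned), (Helix, Zed, Ola), (Helix, Zed, Pat), (Helix, Zed, Quin), (Helix, Zed, Xia), (Helix, Zed, Yan)}
Keep only column(s) sname, title (90 duplicate(s) eliminated): {(Ada, Helix), (Eve, Helix), (Ivy, Helix), (Jo, Helix), (Ned, Helix), (Ola, Helix), (Pat, Helix), (Quin, Helix), (Xia, Helix), (Yan, Helix)}
Selection title = Helix and sname ≠ Pat: {(Ada, Helix), (Eve, Helix), (Ivy, Helix), (Jo, Helix), (Ned, Helix), (Ola, Helix), (Quin, Helix), (Xia, Helix), (Yan, Helix)}
Keep only column(s) title, sname: {(Helix, Ada), (Helix, Eve), (Helix, Ivy), (Helix, Jo), (Helix, Ned), (Helix, Ola), (Helix, Quin), (Helix, Xia), (Helix, Yan)}

{(Helix, Ada), (Helix, Eve), (Helix, Ivy), (Helix, Jo), (Helix, Ned), (Helix, Ola), (Helix, Quin), (Helix, Xia), (Helix, Yan)}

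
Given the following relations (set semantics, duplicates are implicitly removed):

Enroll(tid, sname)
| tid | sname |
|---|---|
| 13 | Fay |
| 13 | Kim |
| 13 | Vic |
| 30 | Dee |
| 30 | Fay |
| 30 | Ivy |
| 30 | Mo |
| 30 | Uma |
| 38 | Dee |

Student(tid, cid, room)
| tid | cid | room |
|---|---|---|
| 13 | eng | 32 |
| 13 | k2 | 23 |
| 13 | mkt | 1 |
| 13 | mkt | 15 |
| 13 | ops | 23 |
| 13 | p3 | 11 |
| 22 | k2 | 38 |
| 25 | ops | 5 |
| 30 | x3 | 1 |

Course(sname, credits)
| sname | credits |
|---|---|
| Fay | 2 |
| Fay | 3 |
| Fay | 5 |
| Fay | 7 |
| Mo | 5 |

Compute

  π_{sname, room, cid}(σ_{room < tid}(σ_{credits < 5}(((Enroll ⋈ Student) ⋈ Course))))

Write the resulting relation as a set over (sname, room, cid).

Joining Enroll and Student on tid yields {(13, Fay, eng, 32), (13, Fay, k2, 23), (13, Fay, mkt, 1), (13, Fay, mkt, 15), (13, Fay, ops, 23), (13, Fay, p3, 11), (13, Kim, eng, 32), (13, Kim, k2, 23), (13, Kim, mkt, 1), (13, Kim, mkt, 15), (13, Kim, ops, 23), (13, Kim, p3, 11), (13, Vic, eng, 32), (13, Vic, k2, 23), (13, Vic, mkt, 1), (13, Vic, mkt, 15), (13, Vic, ops, 23), (13, Vic, p3, 11), (30, Dee, x3, 1), (30, Fay, x3, 1), (30, Ivy, x3, 1), (30, Mo, x3, 1), (30, Uma, x3, 1)}.
Joining (Enroll ⋈ Student) and Course on sname yields {(13, Fay, eng, 32, 2), (13, Fay, eng, 32, 3), (13, Fay, eng, 32, 5), (13, Fay, eng, 32, 7), (13, Fay, k2, 23, 2), (13, Fay, k2, 23, 3), (13, Fay, k2, 23, 5), (13, Fay, k2, 23, 7), (13, Fay, mkt, 1, 2), (13, Fay, mkt, 1, 3), (13, Fay, mkt, 1, 5), (13, Fay, mkt, 1, 7), (13, Fay, mkt, 15, 2), (13, Fay, mkt, 15, 3), (13, Fay, mkt, 15, 5), (13, Fay, mkt, 15, 7), (13, Fay, ops, 23, 2), (13, Fay, ops, 23, 3), (13, Fay, ops, 23, 5), (13, Fay, ops, 23, 7), (13, Fay, p3, 11, 2), (13, Fay, p3, 11, 3), (13, Fay, p3, 11, 5), (13, Fay, p3, 11, 7), (30, Fay, x3, 1, 2), (30, Fay, x3, 1, 3), (30, Fay, x3, 1, 5), (30, Fay, x3, 1, 7), (30, Mo, x3, 1, 5)}.
σ[credits < 5]: keep tuples satisfying credits < 5 → {(13, Fay, eng, 32, 2), (13, Fay, eng, 32, 3), (13, Fay, k2, 23, 2), (13, Fay, k2, 23, 3), (13, Fay, mkt, 1, 2), (13, Fay, mkt, 1, 3), (13, Fay, mkt, 15, 2), (13, Fay, mkt, 15, 3), (13, Fay, ops, 23, 2), (13, Fay, ops, 23, 3), (13, Fay, p3, 11, 2), (13, Fay, p3, 11, 3), (30, Fay, x3, 1, 2), (30, Fay, x3, 1, 3)}
σ[room < tid]: keep tuples satisfying room < tid → {(13, Fay, mkt, 1, 2), (13, Fay, mkt, 1, 3), (13, Fay, p3, 11, 2), (13, Fay, p3, 11, 3), (30, Fay, x3, 1, 2), (30, Fay, x3, 1, 3)}
Keep only column(s) sname, room, cid (3 duplicate(s) eliminated): {(Fay, 1, mkt), (Fay, 1, x3), (Fay, 11, p3)}

{(Fay, 1, mkt), (Fay, 1, x3), (Fay, 11, p3)}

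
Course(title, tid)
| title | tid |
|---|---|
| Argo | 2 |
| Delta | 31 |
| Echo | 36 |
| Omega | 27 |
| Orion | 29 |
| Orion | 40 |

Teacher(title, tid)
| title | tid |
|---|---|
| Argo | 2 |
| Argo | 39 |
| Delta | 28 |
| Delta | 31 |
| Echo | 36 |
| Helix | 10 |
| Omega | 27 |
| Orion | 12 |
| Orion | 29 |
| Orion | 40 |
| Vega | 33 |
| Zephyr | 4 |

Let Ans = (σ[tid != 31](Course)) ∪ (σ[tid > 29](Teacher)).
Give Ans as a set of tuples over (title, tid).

{(Argo, 2), (Argo, 39), (Delta, 31), (Echo, 36), (Omega, 27), (Orion, 29), (Orion, 40), (Vega, 33)}

Filtering on tid != 31 leaves {(Argo, 2), (Echo, 36), (Omega, 27), (Orion, 29), (Orion, 40)}.
Filtering on tid > 29 leaves {(Argo, 39), (Delta, 31), (Echo, 36), (Orion, 40), (Vega, 33)}.
Set union of the two operands is {(Argo, 2), (Argo, 39), (Delta, 31), (Echo, 36), (Omega, 27), (Orion, 29), (Orion, 40), (Vega, 33)}.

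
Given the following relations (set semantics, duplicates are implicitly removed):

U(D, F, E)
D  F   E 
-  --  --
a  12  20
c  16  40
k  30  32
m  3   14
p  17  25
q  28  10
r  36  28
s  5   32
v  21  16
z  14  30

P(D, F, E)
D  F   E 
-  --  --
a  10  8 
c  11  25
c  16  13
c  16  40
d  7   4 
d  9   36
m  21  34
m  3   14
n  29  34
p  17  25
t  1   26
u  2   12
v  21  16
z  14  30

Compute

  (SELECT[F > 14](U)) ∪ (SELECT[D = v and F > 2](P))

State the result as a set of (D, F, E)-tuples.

Apply σ_{F > 14}; surviving tuples: {(c, 16, 40), (k, 30, 32), (p, 17, 25), (q, 28, 10), (r, 36, 28), (v, 21, 16)}
Apply σ_{D = v and F > 2}; surviving tuples: {(v, 21, 16)}
Set union of the two operands is {(c, 16, 40), (k, 30, 32), (p, 17, 25), (q, 28, 10), (r, 36, 28), (v, 21, 16)}.

{(c, 16, 40), (k, 30, 32), (p, 17, 25), (q, 28, 10), (r, 36, 28), (v, 21, 16)}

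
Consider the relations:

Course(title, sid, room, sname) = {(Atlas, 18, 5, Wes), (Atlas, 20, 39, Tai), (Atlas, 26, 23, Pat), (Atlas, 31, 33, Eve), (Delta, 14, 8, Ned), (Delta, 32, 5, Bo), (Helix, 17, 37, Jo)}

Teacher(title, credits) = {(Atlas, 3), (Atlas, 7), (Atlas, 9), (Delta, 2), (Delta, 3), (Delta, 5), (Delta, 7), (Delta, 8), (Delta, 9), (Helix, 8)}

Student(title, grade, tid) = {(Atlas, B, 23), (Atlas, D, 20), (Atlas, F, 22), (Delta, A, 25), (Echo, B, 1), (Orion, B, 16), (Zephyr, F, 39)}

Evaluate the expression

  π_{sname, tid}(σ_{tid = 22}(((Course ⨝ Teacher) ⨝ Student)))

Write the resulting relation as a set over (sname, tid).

{(Eve, 22), (Pat, 22), (Tai, 22), (Wes, 22)}

Natural join on title: {(Atlas, 18, 5, Wes, 3), (Atlas, 18, 5, Wes, 7), (Atlas, 18, 5, Wes, 9), (Atlas, 20, 39, Tai, 3), (Atlas, 20, 39, Tai, 7), (Atlas, 20, 39, Tai, 9), (Atlas, 26, 23, Pat, 3), (Atlas, 26, 23, Pat, 7), (Atlas, 26, 23, Pat, 9), (Atlas, 31, 33, Eve, 3), (Atlas, 31, 33, Eve, 7), (Atlas, 31, 33, Eve, 9), (Delta, 14, 8, Ned, 2), (Delta, 14, 8, Ned, 3), (Delta, 14, 8, Ned, 5), (Delta, 14, 8, Ned, 7), (Delta, 14, 8, Ned, 8), (Delta, 14, 8, Ned, 9), (Delta, 32, 5, Bo, 2), (Delta, 32, 5, Bo, 3), (Delta, 32, 5, Bo, 5), (Delta, 32, 5, Bo, 7), (Delta, 32, 5, Bo, 8), (Delta, 32, 5, Bo, 9), (Helix, 17, 37, Jo, 8)}
Natural join on title: {(Atlas, 18, 5, Wes, 3, B, 23), (Atlas, 18, 5, Wes, 3, D, 20), (Atlas, 18, 5, Wes, 3, F, 22), (Atlas, 18, 5, Wes, 7, B, 23), (Atlas, 18, 5, Wes, 7, D, 20), (Atlas, 18, 5, Wes, 7, F, 22), (Atlas, 18, 5, Wes, 9, B, 23), (Atlas, 18, 5, Wes, 9, D, 20), (Atlas, 18, 5, Wes, 9, F, 22), (Atlas, 20, 39, Tai, 3, B, 23), (Atlas, 20, 39, Tai, 3, D, 20), (Atlas, 20, 39, Tai, 3, F, 22), (Atlas, 20, 39, Tai, 7, B, 23), (Atlas, 20, 39, Tai, 7, D, 20), (Atlas, 20, 39, Tai, 7, F, 22), (Atlas, 20, 39, Tai, 9, B, 23), (Atlas, 20, 39, Tai, 9, D, 20), (Atlas, 20, 39, Tai, 9, F, 22), (Atlas, 26, 23, Pat, 3, B, 23), (Atlas, 26, 23, Pat, 3, D, 20), (Atlas, 26, 23, Pat, 3, F, 22), (Atlas, 26, 23, Pat, 7, B, 23), (Atlas, 26, 23, Pat, 7, D, 20), (Atlas, 26, 23, Pat, 7, F, 22), (Atlas, 26, 23, Pat, 9, B, 23), (Atlas, 26, 23, Pat, 9, D, 20), (Atlas, 26, 23, Pat, 9, F, 22), (Atlas, 31, 33, Eve, 3, B, 23), (Atlas, 31, 33, Eve, 3, D, 20), (Atlas, 31, 33, Eve, 3, F, 22), (Atlas, 31, 33, Eve, 7, B, 23), (Atlas, 31, 33, Eve, 7, D, 20), (Atlas, 31, 33, Eve, 7, F, 22), (Atlas, 31, 33, Eve, 9, B, 23), (Atlas, 31, 33, Eve, 9, D, 20), (Atlas, 31, 33, Eve, 9, F, 22), (Delta, 14, 8, Ned, 2, A, 25), (Delta, 14, 8, Ned, 3, A, 25), (Delta, 14, 8, Ned, 5, A, 25), (Delta, 14, 8, Ned, 7, A, 25), (Delta, 14, 8, Ned, 8, A, 25), (Delta, 14, 8, Ned, 9, A, 25), (Delta, 32, 5, Bo, 2, A, 25), (Delta, 32, 5, Bo, 3, A, 25), (Delta, 32, 5, Bo, 5, A, 25), (Delta, 32, 5, Bo, 7, A, 25), (Delta, 32, 5, Bo, 8, A, 25), (Delta, 32, 5, Bo, 9, A, 25)}
Apply σ_{tid = 22}; surviving tuples: {(Atlas, 18, 5, Wes, 3, F, 22), (Atlas, 18, 5, Wes, 7, F, 22), (Atlas, 18, 5, Wes, 9, F, 22), (Atlas, 20, 39, Tai, 3, F, 22), (Atlas, 20, 39, Tai, 7, F, 22), (Atlas, 20, 39, Tai, 9, F, 22), (Atlas, 26, 23, Pat, 3, F, 22), (Atlas, 26, 23, Pat, 7, F, 22), (Atlas, 26, 23, Pat, 9, F, 22), (Atlas, 31, 33, Eve, 3, F, 22), (Atlas, 31, 33, Eve, 7, F, 22), (Atlas, 31, 33, Eve, 9, F, 22)}
π[sname, tid]: project onto (sname, tid) (8 duplicate(s) eliminated) → {(Eve, 22), (Pat, 22), (Tai, 22), (Wes, 22)}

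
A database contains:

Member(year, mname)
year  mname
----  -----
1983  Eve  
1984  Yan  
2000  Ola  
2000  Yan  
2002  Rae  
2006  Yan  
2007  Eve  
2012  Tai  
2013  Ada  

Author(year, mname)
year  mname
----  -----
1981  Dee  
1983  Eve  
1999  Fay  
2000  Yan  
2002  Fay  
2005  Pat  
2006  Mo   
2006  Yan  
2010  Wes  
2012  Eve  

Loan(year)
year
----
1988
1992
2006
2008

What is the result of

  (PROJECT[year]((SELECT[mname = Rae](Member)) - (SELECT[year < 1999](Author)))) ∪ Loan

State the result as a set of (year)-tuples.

{1988, 1992, 2002, 2006, 2008}

Apply σ_{mname = Rae}; surviving tuples: {(2002, Rae)}
Apply σ_{year < 1999}; surviving tuples: {(1981, Dee), (1983, Eve)}
Set difference of the two operands is {(2002, Rae)}.
π[year]: project onto (year) → {2002}
Set union of the two operands is {1988, 1992, 2002, 2006, 2008}.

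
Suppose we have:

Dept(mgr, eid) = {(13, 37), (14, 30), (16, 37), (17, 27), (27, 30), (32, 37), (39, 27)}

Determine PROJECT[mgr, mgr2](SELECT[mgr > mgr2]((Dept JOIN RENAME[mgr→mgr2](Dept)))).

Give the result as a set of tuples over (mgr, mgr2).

{(16, 13), (27, 14), (32, 13), (32, 16), (39, 17)}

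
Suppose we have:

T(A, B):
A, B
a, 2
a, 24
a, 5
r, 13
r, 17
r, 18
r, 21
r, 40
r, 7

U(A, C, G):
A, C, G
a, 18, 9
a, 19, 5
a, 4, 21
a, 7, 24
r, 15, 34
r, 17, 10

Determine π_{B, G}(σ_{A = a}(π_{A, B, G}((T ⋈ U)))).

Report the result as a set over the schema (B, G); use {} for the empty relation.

{(2, 21), (2, 24), (2, 5), (2, 9), (24, 21), (24, 24), (24, 5), (24, 9), (5, 21), (5, 24), (5, 5), (5, 9)}

T ⋈ U (natural join on A): {(a, 2, 18, 9), (a, 2, 19, 5), (a, 2, 4, 21), (a, 2, 7, 24), (a, 24, 18, 9), (a, 24, 19, 5), (a, 24, 4, 21), (a, 24, 7, 24), (a, 5, 18, 9), (a, 5, 19, 5), (a, 5, 4, 21), (a, 5, 7, 24), (r, 13, 15, 34), (r, 13, 17, 10), (r, 17, 15, 34), (r, 17, 17, 10), (r, 18, 15, 34), (r, 18, 17, 10), (r, 21, 15, 34), (r, 21, 17, 10), (r, 40, 15, 34), (r, 40, 17, 10), (r, 7, 15, 34), (r, 7, 17, 10)}
π[A, B, G]: project onto (A, B, G) → {(a, 2, 21), (a, 2, 24), (a, 2, 5), (a, 2, 9), (a, 24, 21), (a, 24, 24), (a, 24, 5), (a, 24, 9), (a, 5, 21), (a, 5, 24), (a, 5, 5), (a, 5, 9), (r, 13, 10), (r, 13, 34), (r, 17, 10), (r, 17, 34), (r, 18, 10), (r, 18, 34), (r, 21, 10), (r, 21, 34), (r, 40, 10), (r, 40, 34), (r, 7, 10), (r, 7, 34)}
σ[A = a]: keep tuples satisfying A = a → {(a, 2, 21), (a, 2, 24), (a, 2, 5), (a, 2, 9), (a, 24, 21), (a, 24, 24), (a, 24, 5), (a, 24, 9), (a, 5, 21), (a, 5, 24), (a, 5, 5), (a, 5, 9)}
π[B, G]: project onto (B, G) → {(2, 21), (2, 24), (2, 5), (2, 9), (24, 21), (24, 24), (24, 5), (24, 9), (5, 21), (5, 24), (5, 5), (5, 9)}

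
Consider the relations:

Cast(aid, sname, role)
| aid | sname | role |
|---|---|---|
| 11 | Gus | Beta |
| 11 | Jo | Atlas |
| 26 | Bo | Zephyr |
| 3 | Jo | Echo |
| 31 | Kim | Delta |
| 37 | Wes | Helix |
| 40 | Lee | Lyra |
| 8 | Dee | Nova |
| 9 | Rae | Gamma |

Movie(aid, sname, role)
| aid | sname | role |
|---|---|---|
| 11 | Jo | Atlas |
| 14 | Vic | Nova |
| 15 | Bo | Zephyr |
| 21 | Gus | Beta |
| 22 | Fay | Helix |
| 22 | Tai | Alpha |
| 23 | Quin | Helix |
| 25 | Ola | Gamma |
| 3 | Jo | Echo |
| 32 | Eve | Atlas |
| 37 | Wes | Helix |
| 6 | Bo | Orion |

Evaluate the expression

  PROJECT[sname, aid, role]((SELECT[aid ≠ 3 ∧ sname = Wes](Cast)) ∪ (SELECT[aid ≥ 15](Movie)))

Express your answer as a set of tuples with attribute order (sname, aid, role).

{(Bo, 15, Zephyr), (Eve, 32, Atlas), (Fay, 22, Helix), (Gus, 21, Beta), (Ola, 25, Gamma), (Quin, 23, Helix), (Tai, 22, Alpha), (Wes, 37, Helix)}

Apply σ_{aid ≠ 3 ∧ sname = Wes}; surviving tuples: {(37, Wes, Helix)}
Apply σ_{aid ≥ 15}; surviving tuples: {(15, Bo, Zephyr), (21, Gus, Beta), (22, Fay, Helix), (22, Tai, Alpha), (23, Quin, Helix), (25, Ola, Gamma), (32, Eve, Atlas), (37, Wes, Helix)}
Taking the union: {(15, Bo, Zephyr), (21, Gus, Beta), (22, Fay, Helix), (22, Tai, Alpha), (23, Quin, Helix), (25, Ola, Gamma), (32, Eve, Atlas), (37, Wes, Helix)}
Projecting to sname, aid, role: {(Bo, 15, Zephyr), (Eve, 32, Atlas), (Fay, 22, Helix), (Gus, 21, Beta), (Ola, 25, Gamma), (Quin, 23, Helix), (Tai, 22, Alpha), (Wes, 37, Helix)}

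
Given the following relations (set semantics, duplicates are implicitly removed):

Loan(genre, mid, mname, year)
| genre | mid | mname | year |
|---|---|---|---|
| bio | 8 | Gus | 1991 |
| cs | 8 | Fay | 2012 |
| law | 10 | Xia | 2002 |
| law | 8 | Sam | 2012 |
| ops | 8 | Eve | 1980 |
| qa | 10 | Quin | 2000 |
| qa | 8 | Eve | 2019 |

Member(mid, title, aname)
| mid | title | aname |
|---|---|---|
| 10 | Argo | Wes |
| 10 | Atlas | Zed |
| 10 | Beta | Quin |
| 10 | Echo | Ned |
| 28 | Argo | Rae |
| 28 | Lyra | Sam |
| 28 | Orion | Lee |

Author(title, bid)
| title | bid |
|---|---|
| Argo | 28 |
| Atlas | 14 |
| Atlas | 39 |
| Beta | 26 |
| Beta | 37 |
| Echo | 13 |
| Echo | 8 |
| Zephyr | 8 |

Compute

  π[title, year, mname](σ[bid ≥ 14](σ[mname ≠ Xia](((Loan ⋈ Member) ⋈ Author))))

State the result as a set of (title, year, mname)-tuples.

{(Argo, 2000, Quin), (Atlas, 2000, Quin), (Beta, 2000, Quin)}

Joining Loan and Member on mid yields {(law, 10, Xia, 2002, Argo, Wes), (law, 10, Xia, 2002, Atlas, Zed), (law, 10, Xia, 2002, Beta, Quin), (law, 10, Xia, 2002, Echo, Ned), (qa, 10, Quin, 2000, Argo, Wes), (qa, 10, Quin, 2000, Atlas, Zed), (qa, 10, Quin, 2000, Beta, Quin), (qa, 10, Quin, 2000, Echo, Ned)}.
Joining (Loan ⋈ Member) and Author on title yields {(law, 10, Xia, 2002, Argo, Wes, 28), (law, 10, Xia, 2002, Atlas, Zed, 14), (law, 10, Xia, 2002, Atlas, Zed, 39), (law, 10, Xia, 2002, Beta, Quin, 26), (law, 10, Xia, 2002, Beta, Quin, 37), (law, 10, Xia, 2002, Echo, Ned, 13), (law, 10, Xia, 2002, Echo, Ned, 8), (qa, 10, Quin, 2000, Argo, Wes, 28), (qa, 10, Quin, 2000, Atlas, Zed, 14), (qa, 10, Quin, 2000, Atlas, Zed, 39), (qa, 10, Quin, 2000, Beta, Quin, 26), (qa, 10, Quin, 2000, Beta, Quin, 37), (qa, 10, Quin, 2000, Echo, Ned, 13), (qa, 10, Quin, 2000, Echo, Ned, 8)}.
Filtering on mname ≠ Xia leaves {(qa, 10, Quin, 2000, Argo, Wes, 28), (qa, 10, Quin, 2000, Atlas, Zed, 14), (qa, 10, Quin, 2000, Atlas, Zed, 39), (qa, 10, Quin, 2000, Beta, Quin, 26), (qa, 10, Quin, 2000, Beta, Quin, 37), (qa, 10, Quin, 2000, Echo, Ned, 13), (qa, 10, Quin, 2000, Echo, Ned, 8)}.
Filtering on bid ≥ 14 leaves {(qa, 10, Quin, 2000, Argo, Wes, 28), (qa, 10, Quin, 2000, Atlas, Zed, 14), (qa, 10, Quin, 2000, Atlas, Zed, 39), (qa, 10, Quin, 2000, Beta, Quin, 26), (qa, 10, Quin, 2000, Beta, Quin, 37)}.
π_{title, year, mname} gives {(Argo, 2000, Quin), (Atlas, 2000, Quin), (Beta, 2000, Quin)} (2 duplicate(s) eliminated).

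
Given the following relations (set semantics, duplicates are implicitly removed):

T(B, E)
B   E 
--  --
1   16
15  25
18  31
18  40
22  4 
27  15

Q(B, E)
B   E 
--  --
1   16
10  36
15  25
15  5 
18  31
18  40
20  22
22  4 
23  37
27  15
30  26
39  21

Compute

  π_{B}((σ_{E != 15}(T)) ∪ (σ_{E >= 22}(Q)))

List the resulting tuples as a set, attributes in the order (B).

Filtering on E != 15 leaves {(1, 16), (15, 25), (18, 31), (18, 40), (22, 4)}.
Filtering on E >= 22 leaves {(10, 36), (15, 25), (18, 31), (18, 40), (20, 22), (23, 37), (30, 26)}.
Union: {(1, 16), (15, 25), (18, 31), (18, 40), (22, 4)} with {(10, 36), (15, 25), (18, 31), (18, 40), (20, 22), (23, 37), (30, 26)} → {(1, 16), (10, 36), (15, 25), (18, 31), (18, 40), (20, 22), (22, 4), (23, 37), (30, 26)}
π[B]: project onto (B) (1 duplicate(s) eliminated) → {1, 10, 15, 18, 20, 22, 23, 30}

{1, 10, 15, 18, 20, 22, 23, 30}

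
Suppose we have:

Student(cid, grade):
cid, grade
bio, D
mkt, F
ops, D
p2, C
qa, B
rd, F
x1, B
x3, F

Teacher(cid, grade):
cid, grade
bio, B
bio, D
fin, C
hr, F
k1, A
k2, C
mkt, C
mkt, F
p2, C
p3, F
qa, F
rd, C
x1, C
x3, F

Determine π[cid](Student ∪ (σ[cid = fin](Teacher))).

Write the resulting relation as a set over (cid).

σ[cid = fin]: keep tuples satisfying cid = fin → {(fin, C)}
Taking the union: {(bio, D), (fin, C), (mkt, F), (ops, D), (p2, C), (qa, B), (rd, F), (x1, B), (x3, F)}
Keep only column(s) cid: {bio, fin, mkt, ops, p2, qa, rd, x1, x3}

{bio, fin, mkt, ops, p2, qa, rd, x1, x3}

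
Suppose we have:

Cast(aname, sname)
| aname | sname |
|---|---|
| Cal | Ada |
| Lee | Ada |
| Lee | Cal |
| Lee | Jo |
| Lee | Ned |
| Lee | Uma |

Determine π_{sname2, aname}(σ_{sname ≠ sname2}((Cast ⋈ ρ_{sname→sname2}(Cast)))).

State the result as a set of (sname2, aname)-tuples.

{(Ada, Lee), (Cal, Lee), (Jo, Lee), (Ned, Lee), (Uma, Lee)}

ρ[sname→sname2]: schema becomes (aname, sname2); tuples unchanged.
Natural join on aname: {(Cal, Ada, Ada), (Lee, Ada, Ada), (Lee, Ada, Cal), (Lee, Ada, Jo), (Lee, Ada, Ned), (Lee, Ada, Uma), (Lee, Cal, Ada), (Lee, Cal, Cal), (Lee, Cal, Jo), (Lee, Cal, Ned), (Lee, Cal, Uma), (Lee, Jo, Ada), (Lee, Jo, Cal), (Lee, Jo, Jo), (Lee, Jo, Ned), (Lee, Jo, Uma), (Lee, Ned, Ada), (Lee, Ned, Cal), (Lee, Ned, Jo), (Lee, Ned, Ned), (Lee, Ned, Uma), (Lee, Uma, Ada), (Lee, Uma, Cal), (Lee, Uma, Jo), (Lee, Uma, Ned), (Lee, Uma, Uma)}
Filtering on sname ≠ sname2 leaves {(Lee, Ada, Cal), (Lee, Ada, Jo), (Lee, Ada, Ned), (Lee, Ada, Uma), (Lee, Cal, Ada), (Lee, Cal, Jo), (Lee, Cal, Ned), (Lee, Cal, Uma), (Lee, Jo, Ada), (Lee, Jo, Cal), (Lee, Jo, Ned), (Lee, Jo, Uma), (Lee, Ned, Ada), (Lee, Ned, Cal), (Lee, Ned, Jo), (Lee, Ned, Uma), (Lee, Uma, Ada), (Lee, Uma, Cal), (Lee, Uma, Jo), (Lee, Uma, Ned)}.
π_{sname2, aname} gives {(Ada, Lee), (Cal, Lee), (Jo, Lee), (Ned, Lee), (Uma, Lee)} (15 duplicate(s) eliminated).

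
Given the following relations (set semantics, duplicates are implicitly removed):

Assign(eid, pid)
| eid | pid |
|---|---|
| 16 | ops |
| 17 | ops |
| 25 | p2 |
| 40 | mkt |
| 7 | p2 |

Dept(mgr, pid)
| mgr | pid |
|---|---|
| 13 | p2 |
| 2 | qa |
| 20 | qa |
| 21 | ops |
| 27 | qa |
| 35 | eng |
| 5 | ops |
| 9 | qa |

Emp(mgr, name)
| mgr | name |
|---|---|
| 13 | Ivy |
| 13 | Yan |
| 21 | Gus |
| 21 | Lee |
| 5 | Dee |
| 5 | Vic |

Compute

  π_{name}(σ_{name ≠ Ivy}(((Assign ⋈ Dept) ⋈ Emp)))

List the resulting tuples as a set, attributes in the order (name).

Joining Assign and Dept on pid yields {(16, ops, 21), (16, ops, 5), (17, ops, 21), (17, ops, 5), (25, p2, 13), (7, p2, 13)}.
Joining (Assign ⋈ Dept) and Emp on mgr yields {(16, ops, 21, Gus), (16, ops, 21, Lee), (16, ops, 5, Dee), (16, ops, 5, Vic), (17, ops, 21, Gus), (17, ops, 21, Lee), (17, ops, 5, Dee), (17, ops, 5, Vic), (25, p2, 13, Ivy), (25, p2, 13, Yan), (7, p2, 13, Ivy), (7, p2, 13, Yan)}.
σ[name ≠ Ivy]: keep tuples satisfying name ≠ Ivy → {(16, ops, 21, Gus), (16, ops, 21, Lee), (16, ops, 5, Dee), (16, ops, 5, Vic), (17, ops, 21, Gus), (17, ops, 21, Lee), (17, ops, 5, Dee), (17, ops, 5, Vic), (25, p2, 13, Yan), (7, p2, 13, Yan)}
π_{name} gives {Dee, Gus, Lee, Vic, Yan} (5 duplicate(s) eliminated).

{Dee, Gus, Lee, Vic, Yan}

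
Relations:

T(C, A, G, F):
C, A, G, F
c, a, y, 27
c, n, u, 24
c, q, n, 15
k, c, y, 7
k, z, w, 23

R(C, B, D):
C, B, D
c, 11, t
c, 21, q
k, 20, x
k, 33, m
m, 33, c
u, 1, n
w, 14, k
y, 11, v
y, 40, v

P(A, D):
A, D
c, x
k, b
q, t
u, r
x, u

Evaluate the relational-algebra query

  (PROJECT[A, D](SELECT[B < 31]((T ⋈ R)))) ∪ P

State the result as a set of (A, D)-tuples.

{(a, q), (a, t), (c, x), (k, b), (n, q), (n, t), (q, q), (q, t), (u, r), (x, u), (z, x)}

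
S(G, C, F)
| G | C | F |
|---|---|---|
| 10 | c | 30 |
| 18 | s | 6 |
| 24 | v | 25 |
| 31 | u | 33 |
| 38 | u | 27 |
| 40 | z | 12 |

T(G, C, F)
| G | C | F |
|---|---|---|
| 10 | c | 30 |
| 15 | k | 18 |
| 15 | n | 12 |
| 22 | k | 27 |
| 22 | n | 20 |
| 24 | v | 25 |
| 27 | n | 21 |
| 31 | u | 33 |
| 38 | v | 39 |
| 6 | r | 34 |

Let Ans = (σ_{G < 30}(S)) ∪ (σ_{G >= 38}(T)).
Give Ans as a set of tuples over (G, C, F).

{(10, c, 30), (18, s, 6), (24, v, 25), (38, v, 39)}

σ[G < 30]: keep tuples satisfying G < 30 → {(10, c, 30), (18, s, 6), (24, v, 25)}
σ[G >= 38]: keep tuples satisfying G >= 38 → {(38, v, 39)}
Union: {(10, c, 30), (18, s, 6), (24, v, 25)} with {(38, v, 39)} → {(10, c, 30), (18, s, 6), (24, v, 25), (38, v, 39)}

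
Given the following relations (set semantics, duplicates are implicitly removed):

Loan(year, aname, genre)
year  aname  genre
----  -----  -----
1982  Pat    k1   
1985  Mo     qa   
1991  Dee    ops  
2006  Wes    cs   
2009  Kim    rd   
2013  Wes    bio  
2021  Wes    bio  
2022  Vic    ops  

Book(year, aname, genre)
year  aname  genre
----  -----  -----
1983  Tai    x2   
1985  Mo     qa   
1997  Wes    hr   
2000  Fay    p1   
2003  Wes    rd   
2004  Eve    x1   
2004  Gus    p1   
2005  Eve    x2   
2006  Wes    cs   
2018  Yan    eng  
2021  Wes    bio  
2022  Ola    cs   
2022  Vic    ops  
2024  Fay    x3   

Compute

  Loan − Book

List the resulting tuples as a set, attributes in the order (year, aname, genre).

{(1982, Pat, k1), (1991, Dee, ops), (2009, Kim, rd), (2013, Wes, bio)}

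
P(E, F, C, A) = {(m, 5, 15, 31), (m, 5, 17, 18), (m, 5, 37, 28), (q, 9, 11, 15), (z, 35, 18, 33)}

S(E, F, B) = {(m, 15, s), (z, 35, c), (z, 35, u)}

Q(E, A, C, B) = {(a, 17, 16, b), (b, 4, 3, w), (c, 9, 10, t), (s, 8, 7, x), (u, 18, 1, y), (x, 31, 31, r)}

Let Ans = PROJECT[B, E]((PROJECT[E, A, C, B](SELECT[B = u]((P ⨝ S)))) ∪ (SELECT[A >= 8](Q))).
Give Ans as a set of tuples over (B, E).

{(b, a), (r, x), (t, c), (u, z), (x, s), (y, u)}

Joining P and S on E, F yields {(z, 35, 18, 33, c), (z, 35, 18, 33, u)}.
Apply σ_{B = u}; surviving tuples: {(z, 35, 18, 33, u)}
Keep only column(s) E, A, C, B: {(z, 33, 18, u)}
Apply σ_{A >= 8}; surviving tuples: {(a, 17, 16, b), (c, 9, 10, t), (s, 8, 7, x), (u, 18, 1, y), (x, 31, 31, r)}
Taking the union: {(a, 17, 16, b), (c, 9, 10, t), (s, 8, 7, x), (u, 18, 1, y), (x, 31, 31, r), (z, 33, 18, u)}
Keep only column(s) B, E: {(b, a), (r, x), (t, c), (u, z), (x, s), (y, u)}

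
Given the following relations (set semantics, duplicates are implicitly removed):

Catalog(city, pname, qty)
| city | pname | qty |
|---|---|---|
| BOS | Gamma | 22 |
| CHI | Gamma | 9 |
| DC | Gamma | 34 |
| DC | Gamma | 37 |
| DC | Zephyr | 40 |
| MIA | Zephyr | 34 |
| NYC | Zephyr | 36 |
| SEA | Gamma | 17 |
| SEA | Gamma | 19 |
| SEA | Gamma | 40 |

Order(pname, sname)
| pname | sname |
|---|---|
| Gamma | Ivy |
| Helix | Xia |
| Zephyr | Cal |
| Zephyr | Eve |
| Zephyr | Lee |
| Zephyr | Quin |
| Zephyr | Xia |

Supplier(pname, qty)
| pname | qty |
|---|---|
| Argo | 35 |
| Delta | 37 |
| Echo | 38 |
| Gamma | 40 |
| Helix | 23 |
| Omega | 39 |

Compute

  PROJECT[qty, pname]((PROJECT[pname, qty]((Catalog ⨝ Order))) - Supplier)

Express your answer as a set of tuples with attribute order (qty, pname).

Joining Catalog and Order on pname yields {(BOS, Gamma, 22, Ivy), (CHI, Gamma, 9, Ivy), (DC, Gamma, 34, Ivy), (DC, Gamma, 37, Ivy), (DC, Zephyr, 40, Cal), (DC, Zephyr, 40, Eve), (DC, Zephyr, 40, Lee), (DC, Zephyr, 40, Quin), (DC, Zephyr, 40, Xia), (MIA, Zephyr, 34, Cal), (MIA, Zephyr, 34, Eve), (MIA, Zephyr, 34, Lee), (MIA, Zephyr, 34, Quin), (MIA, Zephyr, 34, Xia), (NYC, Zephyr, 36, Cal), (NYC, Zephyr, 36, Eve), (NYC, Zephyr, 36, Lee), (NYC, Zephyr, 36, Quin), (NYC, Zephyr, 36, Xia), (SEA, Gamma, 17, Ivy), (SEA, Gamma, 19, Ivy), (SEA, Gamma, 40, Ivy)}.
Projecting to pname, qty (12 duplicate(s) eliminated): {(Gamma, 17), (Gamma, 19), (Gamma, 22), (Gamma, 34), (Gamma, 37), (Gamma, 40), (Gamma, 9), (Zephyr, 34), (Zephyr, 36), (Zephyr, 40)}
Difference: {(Gamma, 17), (Gamma, 19), (Gamma, 22), (Gamma, 34), (Gamma, 37), (Gamma, 40), (Gamma, 9), (Zephyr, 34), (Zephyr, 36), (Zephyr, 40)} with {(Argo, 35), (Delta, 37), (Echo, 38), (Gamma, 40), (Helix, 23), (Omega, 39)} → {(Gamma, 17), (Gamma, 19), (Gamma, 22), (Gamma, 34), (Gamma, 37), (Gamma, 9), (Zephyr, 34), (Zephyr, 36), (Zephyr, 40)}
Projecting to qty, pname: {(17, Gamma), (19, Gamma), (22, Gamma), (34, Gamma), (34, Zephyr), (36, Zephyr), (37, Gamma), (40, Zephyr), (9, Gamma)}

{(17, Gamma), (19, Gamma), (22, Gamma), (34, Gamma), (34, Zephyr), (36, Zephyr), (37, Gamma), (40, Zephyr), (9, Gamma)}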